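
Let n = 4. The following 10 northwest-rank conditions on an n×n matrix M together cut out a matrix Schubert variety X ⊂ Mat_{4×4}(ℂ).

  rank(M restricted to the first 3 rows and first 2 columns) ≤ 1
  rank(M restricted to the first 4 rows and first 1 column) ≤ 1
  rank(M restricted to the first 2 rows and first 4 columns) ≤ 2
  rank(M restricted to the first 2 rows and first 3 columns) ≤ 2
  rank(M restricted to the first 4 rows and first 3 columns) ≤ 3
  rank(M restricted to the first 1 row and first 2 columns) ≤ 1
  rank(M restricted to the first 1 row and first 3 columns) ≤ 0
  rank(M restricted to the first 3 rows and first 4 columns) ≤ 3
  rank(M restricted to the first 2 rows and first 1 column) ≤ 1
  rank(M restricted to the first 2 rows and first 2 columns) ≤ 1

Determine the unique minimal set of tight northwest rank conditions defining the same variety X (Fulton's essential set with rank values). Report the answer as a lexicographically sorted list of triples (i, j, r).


Propagating the 10 rank bounds to every northwest block:

  i=1: 0  0  0  1
  i=2: 1  1  1  2
  i=3: 1  1  2  3
  i=4: 1  2  3  4

second differences of R give the permutation w = (4, 1, 3, 2).

2 SE-corners of the 4-cell Rothe diagram give Ess(w):

[(1, 3, 0), (3, 2, 1)]


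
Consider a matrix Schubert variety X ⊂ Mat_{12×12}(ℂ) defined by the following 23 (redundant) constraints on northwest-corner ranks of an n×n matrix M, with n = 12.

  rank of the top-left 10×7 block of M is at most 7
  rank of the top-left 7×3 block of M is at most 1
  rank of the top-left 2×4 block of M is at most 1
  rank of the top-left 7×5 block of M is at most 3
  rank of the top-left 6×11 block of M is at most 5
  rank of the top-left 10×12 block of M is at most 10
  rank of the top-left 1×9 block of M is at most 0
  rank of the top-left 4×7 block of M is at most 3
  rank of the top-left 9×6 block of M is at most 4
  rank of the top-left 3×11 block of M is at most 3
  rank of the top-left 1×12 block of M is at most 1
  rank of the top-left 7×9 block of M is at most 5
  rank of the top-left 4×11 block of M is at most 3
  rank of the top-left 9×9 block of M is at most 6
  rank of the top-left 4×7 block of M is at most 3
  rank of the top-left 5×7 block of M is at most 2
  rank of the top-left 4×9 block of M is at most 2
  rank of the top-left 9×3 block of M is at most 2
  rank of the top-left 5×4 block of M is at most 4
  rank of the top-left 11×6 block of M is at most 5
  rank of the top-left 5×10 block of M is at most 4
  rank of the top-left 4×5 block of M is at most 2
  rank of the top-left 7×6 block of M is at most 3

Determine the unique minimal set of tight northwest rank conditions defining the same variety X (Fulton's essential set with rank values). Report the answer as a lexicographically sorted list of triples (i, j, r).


Computing R[i][j] = min implied NW-rank bound (n=12, 23 conditions):

  row 1: 0 0 0 0 0 0 0 0 0 1 1 1
  row 2: 1 1 1 1 1 1 1 1 1 2 2 2
  row 3: 1 1 1 2 2 2 2 2 2 3 3 3
  row 4: 1 1 1 2 2 2 2 2 2 3 3 4
  row 5: 1 1 1 2 2 2 2 3 3 4 4 5
  row 6: 1 1 1 2 3 3 3 4 4 5 5 6
  row 7: 1 1 1 2 3 3 4 5 5 6 6 7
  row 8: 1 2 2 3 4 4 5 6 6 7 7 8
  row 9: 1 2 2 3 4 4 5 6 6 7 8 9
  row 10: 1 2 3 4 5 5 6 7 7 8 9 10
  row 11: 1 2 3 4 5 5 6 7 8 9 10 11
  row 12: 1 2 3 4 5 6 7 8 9 10 11 12

so w = (10, 1, 4, 12, 8, 5, 7, 2, 11, 3, 9, 6).

Rothe diagram D(w) (33 cells), 10 SE-corners (essential conditions):

[(1, 9, 0), (4, 9, 2), (4, 11, 3), (5, 7, 2), (7, 3, 1), (7, 6, 3), (9, 3, 2), (9, 6, 4), (9, 9, 6), (11, 6, 5)]


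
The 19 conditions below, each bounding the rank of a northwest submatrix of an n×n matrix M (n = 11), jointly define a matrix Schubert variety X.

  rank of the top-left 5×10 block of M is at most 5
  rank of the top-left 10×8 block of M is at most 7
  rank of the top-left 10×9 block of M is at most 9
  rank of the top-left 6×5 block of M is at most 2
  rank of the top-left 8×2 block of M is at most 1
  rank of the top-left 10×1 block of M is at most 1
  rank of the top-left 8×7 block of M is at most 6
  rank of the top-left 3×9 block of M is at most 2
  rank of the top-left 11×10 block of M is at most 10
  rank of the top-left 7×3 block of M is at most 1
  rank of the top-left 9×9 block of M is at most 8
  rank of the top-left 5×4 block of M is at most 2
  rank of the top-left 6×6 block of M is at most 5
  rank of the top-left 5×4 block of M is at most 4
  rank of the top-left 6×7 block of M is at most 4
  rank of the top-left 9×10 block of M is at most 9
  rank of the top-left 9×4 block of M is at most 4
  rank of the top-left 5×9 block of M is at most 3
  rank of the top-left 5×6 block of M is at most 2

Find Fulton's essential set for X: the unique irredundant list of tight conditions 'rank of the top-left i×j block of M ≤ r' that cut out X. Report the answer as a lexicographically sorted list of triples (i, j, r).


Rank table r_w(11×11) implied by the 19 constraints:

  1 1 1 1 1 1 1 1 1 1 1
  1 1 1 2 2 2 2 2 2 2 2
  1 1 1 2 2 2 2 2 2 3 3
  1 1 1 2 2 2 3 3 3 4 4
  1 1 1 2 2 2 3 3 3 4 5
  1 1 1 2 2 3 4 4 4 5 6
  1 1 1 2 3 4 5 5 5 6 7
  1 1 2 3 4 5 6 6 6 7 8
  1 2 3 4 5 6 7 7 7 8 9
  1 2 3 4 5 6 7 7 8 9 10
  1 2 3 4 5 6 7 8 9 10 11

second differences of R give the permutation w = (1, 4, 10, 7, 11, 6, 5, 3, 2, 9, 8).

Fulton essential set (7 of the 26 Rothe cells):

[(3, 9, 2), (5, 6, 2), (5, 9, 3), (6, 5, 2), (7, 3, 1), (8, 2, 1), (10, 8, 7)]


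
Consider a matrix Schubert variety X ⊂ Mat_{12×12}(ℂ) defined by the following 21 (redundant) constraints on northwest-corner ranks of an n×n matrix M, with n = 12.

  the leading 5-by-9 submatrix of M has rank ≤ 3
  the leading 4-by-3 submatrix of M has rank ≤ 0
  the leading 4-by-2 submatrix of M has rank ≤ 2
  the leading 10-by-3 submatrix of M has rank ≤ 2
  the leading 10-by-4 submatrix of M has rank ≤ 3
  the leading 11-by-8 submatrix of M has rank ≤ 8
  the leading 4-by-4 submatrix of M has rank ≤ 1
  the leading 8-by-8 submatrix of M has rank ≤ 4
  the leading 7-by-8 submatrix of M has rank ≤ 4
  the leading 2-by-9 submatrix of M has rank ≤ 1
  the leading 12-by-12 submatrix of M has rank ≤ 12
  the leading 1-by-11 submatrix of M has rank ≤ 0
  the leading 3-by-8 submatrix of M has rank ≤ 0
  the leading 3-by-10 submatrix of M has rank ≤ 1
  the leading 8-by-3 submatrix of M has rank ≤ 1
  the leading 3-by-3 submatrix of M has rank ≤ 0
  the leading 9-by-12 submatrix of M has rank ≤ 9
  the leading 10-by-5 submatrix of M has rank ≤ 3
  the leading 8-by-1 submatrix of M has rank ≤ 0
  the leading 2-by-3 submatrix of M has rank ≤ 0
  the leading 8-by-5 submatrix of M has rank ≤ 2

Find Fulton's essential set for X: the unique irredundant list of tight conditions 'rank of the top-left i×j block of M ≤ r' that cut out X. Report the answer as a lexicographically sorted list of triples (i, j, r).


Reconstructing r_w from the 21 given conditions:

  R[1]: 0 0 0 0 0 0 0 0 0 0 0 1
  R[2]: 0 0 0 0 0 0 0 0 1 1 1 2
  R[3]: 0 0 0 0 0 0 0 0 1 1 2 3
  R[4]: 0 0 0 1 1 1 1 1 2 2 3 4
  R[5]: 0 1 1 2 2 2 2 2 3 3 4 5
  R[6]: 0 1 1 2 2 3 3 3 4 4 5 6
  R[7]: 0 1 1 2 2 3 4 4 5 5 6 7
  R[8]: 0 1 1 2 2 3 4 4 5 6 7 8
  R[9]: 1 2 2 3 3 4 5 5 6 7 8 9
  R[10]: 1 2 2 3 3 4 5 6 7 8 9 10
  R[11]: 1 2 3 4 4 5 6 7 8 9 10 11
  R[12]: 1 2 3 4 5 6 7 8 9 10 11 12

the unique w with this rank table is (12, 9, 11, 4, 2, 6, 7, 10, 1, 8, 3, 5).

Rothe diagram D(w) (44 cells), 10 SE-corners (essential conditions):

[(1, 11, 0), (3, 8, 0), (3, 10, 1), (4, 3, 0), (8, 1, 0), (8, 3, 1), (8, 5, 2), (8, 8, 4), (10, 3, 2), (10, 5, 3)]


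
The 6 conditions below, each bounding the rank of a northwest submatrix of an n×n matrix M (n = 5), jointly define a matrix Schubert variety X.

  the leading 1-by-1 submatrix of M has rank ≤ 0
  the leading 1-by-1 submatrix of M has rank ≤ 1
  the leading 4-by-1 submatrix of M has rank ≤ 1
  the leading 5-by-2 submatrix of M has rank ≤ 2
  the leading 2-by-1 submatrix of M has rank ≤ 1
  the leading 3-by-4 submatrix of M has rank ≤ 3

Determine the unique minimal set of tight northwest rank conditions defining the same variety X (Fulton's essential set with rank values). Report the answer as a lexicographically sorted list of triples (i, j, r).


The tightest implied rank at each (i,j), from the 6 conditions:

  row 1: 0 1 1 1 1
  row 2: 1 2 2 2 2
  row 3: 1 2 3 3 3
  row 4: 1 2 3 4 4
  row 5: 1 2 3 4 5

hence w(1..5) = (2, 1, 3, 4, 5).

1 SE-corner of the 1-cell Rothe diagram gives Ess(w):

[(1, 1, 0)]


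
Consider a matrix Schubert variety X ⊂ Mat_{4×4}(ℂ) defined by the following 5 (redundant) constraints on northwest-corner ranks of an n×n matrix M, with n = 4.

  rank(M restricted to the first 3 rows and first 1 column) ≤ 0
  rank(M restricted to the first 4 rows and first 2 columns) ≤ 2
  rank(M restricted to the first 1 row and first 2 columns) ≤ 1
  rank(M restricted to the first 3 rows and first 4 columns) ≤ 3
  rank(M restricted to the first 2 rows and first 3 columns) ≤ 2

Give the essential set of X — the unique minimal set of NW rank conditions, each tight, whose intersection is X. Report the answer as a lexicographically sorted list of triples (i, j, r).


Rank table r_w(4×4) implied by the 5 constraints:

  R[1]: 0 1 1 1
  R[2]: 0 1 2 2
  R[3]: 0 1 2 3
  R[4]: 1 2 3 4

reading off 1-entries of Δ²R: w = (2, 3, 4, 1).

ℓ(w)=3; the 1 essential cell (i,j,r):

[(3, 1, 0)]


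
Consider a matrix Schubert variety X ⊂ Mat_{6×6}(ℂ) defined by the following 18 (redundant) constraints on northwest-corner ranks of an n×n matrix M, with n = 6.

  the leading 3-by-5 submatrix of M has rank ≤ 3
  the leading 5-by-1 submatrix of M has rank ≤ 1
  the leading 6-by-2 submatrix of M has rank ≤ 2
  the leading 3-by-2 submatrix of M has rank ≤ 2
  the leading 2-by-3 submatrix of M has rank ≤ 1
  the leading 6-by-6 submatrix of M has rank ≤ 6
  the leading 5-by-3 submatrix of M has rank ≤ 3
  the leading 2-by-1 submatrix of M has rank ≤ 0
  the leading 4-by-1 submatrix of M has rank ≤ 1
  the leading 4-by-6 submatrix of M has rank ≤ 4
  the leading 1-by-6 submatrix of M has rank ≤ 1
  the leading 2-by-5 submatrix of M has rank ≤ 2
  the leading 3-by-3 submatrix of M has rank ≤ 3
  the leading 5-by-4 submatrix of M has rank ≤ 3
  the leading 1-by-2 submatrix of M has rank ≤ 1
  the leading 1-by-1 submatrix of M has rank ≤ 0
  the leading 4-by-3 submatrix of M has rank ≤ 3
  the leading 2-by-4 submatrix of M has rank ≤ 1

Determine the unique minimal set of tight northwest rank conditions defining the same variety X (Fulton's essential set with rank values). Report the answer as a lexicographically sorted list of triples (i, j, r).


Propagating the 18 rank bounds to every northwest block:

  0 1 1 1 1 1
  0 1 1 1 2 2
  1 2 2 2 3 3
  1 2 3 3 4 4
  1 2 3 3 4 5
  1 2 3 4 5 6

so w = (2, 5, 1, 3, 6, 4).

D(w) has 5 cells with 3 SE-corners; essential set:

[(2, 1, 0), (2, 4, 1), (5, 4, 3)]


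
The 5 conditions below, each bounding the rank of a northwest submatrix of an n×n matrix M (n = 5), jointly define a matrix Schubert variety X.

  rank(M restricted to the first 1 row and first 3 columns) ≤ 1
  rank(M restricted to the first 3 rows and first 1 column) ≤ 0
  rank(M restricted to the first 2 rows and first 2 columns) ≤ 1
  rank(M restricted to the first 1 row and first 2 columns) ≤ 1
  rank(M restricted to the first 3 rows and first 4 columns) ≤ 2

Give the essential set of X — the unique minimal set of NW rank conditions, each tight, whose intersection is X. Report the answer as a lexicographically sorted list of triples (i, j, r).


Rank table r_w(5×5) implied by the 5 constraints:

  row 1: 0 | 1 | 1 | 1 | 1
  row 2: 0 | 1 | 2 | 2 | 2
  row 3: 0 | 1 | 2 | 2 | 3
  row 4: 1 | 2 | 3 | 3 | 4
  row 5: 1 | 2 | 3 | 4 | 5

second differences of R give the permutation w = (2, 3, 5, 1, 4).

Rothe diagram D(w) (4 cells), 2 SE-corners (essential conditions):

[(3, 1, 0), (3, 4, 2)]


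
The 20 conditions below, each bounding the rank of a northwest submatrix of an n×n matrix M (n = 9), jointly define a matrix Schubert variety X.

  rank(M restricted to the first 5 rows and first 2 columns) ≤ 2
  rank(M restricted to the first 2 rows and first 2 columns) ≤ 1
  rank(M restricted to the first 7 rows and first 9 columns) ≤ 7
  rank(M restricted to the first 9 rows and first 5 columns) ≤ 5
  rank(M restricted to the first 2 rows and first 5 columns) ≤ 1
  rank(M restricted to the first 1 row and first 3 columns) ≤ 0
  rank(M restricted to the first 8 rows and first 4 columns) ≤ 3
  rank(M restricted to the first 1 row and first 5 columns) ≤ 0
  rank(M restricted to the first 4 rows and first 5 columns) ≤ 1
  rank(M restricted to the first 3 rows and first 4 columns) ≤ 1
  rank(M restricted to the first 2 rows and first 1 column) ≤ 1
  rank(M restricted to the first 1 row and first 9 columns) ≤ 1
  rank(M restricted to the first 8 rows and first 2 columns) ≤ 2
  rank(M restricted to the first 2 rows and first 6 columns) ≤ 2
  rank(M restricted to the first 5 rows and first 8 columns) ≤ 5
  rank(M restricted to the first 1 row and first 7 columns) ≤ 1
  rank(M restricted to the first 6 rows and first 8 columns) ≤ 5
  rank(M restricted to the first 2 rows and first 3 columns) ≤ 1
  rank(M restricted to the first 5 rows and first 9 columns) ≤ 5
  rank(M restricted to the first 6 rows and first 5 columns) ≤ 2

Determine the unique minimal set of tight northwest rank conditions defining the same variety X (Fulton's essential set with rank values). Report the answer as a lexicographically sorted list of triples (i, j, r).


Recovering R(i,j) via the rank-extension bound from the 20 conditions:

  i=1: 0  0  0  0  0  1  1  1  1
  i=2: 1  1  1  1  1  2  2  2  2
  i=3: 1  1  1  1  1  2  3  3  3
  i=4: 1  1  1  1  1  2  3  4  4
  i=5: 1  2  2  2  2  3  4  5  5
  i=6: 1  2  2  2  2  3  4  5  6
  i=7: 1  2  3  3  3  4  5  6  7
  i=8: 1  2  3  3  4  5  6  7  8
  i=9: 1  2  3  4  5  6  7  8  9

hence w(1..9) = (6, 1, 7, 8, 2, 9, 3, 5, 4).

Rothe diagram D(w) (17 cells), 4 SE-corners (essential conditions):

[(1, 5, 0), (4, 5, 1), (6, 5, 2), (8, 4, 3)]


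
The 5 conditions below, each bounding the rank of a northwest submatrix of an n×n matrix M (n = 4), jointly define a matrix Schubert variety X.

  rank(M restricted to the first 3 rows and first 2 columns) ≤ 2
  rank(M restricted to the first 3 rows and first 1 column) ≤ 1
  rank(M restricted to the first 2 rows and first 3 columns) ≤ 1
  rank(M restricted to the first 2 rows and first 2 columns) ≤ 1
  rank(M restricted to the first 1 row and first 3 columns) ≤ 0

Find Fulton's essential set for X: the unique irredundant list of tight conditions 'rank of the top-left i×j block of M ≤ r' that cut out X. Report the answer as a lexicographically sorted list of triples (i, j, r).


Recovering R(i,j) via the rank-extension bound from the 5 conditions:

  R[1]: 0  0  0  1
  R[2]: 1  1  1  2
  R[3]: 1  2  2  3
  R[4]: 1  2  3  4

reading off 1-entries of Δ²R: w = (4, 1, 2, 3).

|D(w)|=3, |Ess(w)|=1:

[(1, 3, 0)]


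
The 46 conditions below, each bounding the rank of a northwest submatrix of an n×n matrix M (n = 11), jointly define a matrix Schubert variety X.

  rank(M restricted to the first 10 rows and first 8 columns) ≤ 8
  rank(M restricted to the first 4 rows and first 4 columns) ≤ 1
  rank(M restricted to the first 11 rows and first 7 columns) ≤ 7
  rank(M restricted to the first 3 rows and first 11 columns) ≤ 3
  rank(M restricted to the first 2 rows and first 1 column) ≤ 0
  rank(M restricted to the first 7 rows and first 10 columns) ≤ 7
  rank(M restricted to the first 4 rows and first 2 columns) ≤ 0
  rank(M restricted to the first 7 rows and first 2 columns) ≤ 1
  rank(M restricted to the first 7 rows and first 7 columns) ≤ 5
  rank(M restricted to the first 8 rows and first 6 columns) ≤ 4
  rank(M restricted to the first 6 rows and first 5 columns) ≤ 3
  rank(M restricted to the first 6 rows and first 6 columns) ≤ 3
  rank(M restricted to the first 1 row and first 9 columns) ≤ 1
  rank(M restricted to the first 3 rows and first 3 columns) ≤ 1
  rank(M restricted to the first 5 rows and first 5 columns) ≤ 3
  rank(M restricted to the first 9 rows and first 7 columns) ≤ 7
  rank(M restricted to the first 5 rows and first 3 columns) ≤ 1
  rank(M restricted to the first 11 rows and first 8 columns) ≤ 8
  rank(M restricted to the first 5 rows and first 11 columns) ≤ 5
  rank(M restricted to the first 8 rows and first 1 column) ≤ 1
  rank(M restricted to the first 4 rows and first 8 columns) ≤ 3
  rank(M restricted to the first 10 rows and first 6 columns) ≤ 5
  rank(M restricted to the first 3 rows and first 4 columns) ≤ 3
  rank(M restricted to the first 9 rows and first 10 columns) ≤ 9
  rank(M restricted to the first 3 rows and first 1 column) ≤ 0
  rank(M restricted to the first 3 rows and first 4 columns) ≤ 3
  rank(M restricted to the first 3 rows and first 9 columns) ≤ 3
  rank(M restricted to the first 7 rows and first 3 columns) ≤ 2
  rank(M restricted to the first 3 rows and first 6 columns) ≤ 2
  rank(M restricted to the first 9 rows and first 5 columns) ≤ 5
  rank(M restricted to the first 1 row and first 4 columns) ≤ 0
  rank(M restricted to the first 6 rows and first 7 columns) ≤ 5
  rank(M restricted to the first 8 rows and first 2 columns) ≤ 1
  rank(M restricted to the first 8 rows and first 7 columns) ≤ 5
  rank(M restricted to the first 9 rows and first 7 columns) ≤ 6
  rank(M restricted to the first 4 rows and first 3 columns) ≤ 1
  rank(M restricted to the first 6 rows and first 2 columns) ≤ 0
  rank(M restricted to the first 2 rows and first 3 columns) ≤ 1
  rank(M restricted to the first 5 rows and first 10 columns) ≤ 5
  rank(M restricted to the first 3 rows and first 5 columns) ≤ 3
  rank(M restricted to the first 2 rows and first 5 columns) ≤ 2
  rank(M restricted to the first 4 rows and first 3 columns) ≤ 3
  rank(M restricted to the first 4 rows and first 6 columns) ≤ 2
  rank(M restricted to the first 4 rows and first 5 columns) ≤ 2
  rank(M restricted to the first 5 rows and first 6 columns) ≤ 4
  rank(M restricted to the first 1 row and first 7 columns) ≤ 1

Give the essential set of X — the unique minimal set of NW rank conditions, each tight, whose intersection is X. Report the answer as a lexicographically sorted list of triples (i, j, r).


Propagating the 46 rank bounds to every northwest block:

  0 0 0 0 1 1 1 1 1 1 1
  0 0 1 1 2 2 2 2 2 2 2
  0 0 1 1 2 2 3 3 3 3 3
  0 0 1 1 2 2 3 3 4 4 4
  0 0 1 2 3 3 4 4 5 5 5
  0 0 1 2 3 3 4 5 6 6 6
  1 1 2 3 4 4 5 6 7 7 7
  1 1 2 3 4 4 5 6 7 8 8
  1 2 3 4 5 5 6 7 8 9 9
  1 2 3 4 5 5 6 7 8 9 10
  1 2 3 4 5 6 7 8 9 10 11

so w = (5, 3, 7, 9, 4, 8, 1, 10, 2, 11, 6).

Rothe diagram D(w) (23 cells), 9 SE-corners (essential conditions):

[(1, 4, 0), (4, 4, 1), (4, 6, 2), (4, 8, 3), (6, 2, 0), (6, 6, 3), (8, 2, 1), (8, 6, 4), (10, 6, 5)]


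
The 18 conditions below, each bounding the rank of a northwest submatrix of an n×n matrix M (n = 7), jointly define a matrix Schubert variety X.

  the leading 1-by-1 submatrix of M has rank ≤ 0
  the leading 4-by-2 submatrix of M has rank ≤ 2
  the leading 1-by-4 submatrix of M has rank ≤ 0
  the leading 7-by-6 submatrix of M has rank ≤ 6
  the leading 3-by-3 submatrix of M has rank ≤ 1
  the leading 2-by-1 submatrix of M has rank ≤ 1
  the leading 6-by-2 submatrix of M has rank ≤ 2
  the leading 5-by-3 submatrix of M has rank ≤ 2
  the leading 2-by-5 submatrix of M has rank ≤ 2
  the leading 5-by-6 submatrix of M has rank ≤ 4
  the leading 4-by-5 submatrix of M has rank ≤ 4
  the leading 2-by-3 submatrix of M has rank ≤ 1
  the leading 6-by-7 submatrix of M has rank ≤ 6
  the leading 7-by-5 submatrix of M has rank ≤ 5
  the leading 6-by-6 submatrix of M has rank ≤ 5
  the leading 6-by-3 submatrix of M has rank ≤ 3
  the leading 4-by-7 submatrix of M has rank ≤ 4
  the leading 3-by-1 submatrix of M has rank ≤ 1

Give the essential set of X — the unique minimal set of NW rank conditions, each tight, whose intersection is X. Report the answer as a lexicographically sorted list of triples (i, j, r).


Recovering R(i,j) via the rank-extension bound from the 18 conditions:

  R[1]: 0 0 0 0 1 1 1
  R[2]: 1 1 1 1 2 2 2
  R[3]: 1 1 1 2 3 3 3
  R[4]: 1 2 2 3 4 4 4
  R[5]: 1 2 2 3 4 4 5
  R[6]: 1 2 3 4 5 5 6
  R[7]: 1 2 3 4 5 6 7

so w = (5, 1, 4, 2, 7, 3, 6).

Fulton essential set (4 of the 8 Rothe cells):

[(1, 4, 0), (3, 3, 1), (5, 3, 2), (5, 6, 4)]


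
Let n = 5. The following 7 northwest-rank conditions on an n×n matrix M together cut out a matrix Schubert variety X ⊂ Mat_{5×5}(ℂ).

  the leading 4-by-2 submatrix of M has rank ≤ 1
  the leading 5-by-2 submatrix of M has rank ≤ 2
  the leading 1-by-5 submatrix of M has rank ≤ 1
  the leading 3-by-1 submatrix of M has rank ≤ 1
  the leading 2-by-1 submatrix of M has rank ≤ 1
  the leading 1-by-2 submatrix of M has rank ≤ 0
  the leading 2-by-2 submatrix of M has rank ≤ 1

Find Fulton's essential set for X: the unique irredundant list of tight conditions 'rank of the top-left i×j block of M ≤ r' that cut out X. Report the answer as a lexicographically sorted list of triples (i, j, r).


Rank table r_w(5×5) implied by the 7 constraints:

  row 1: 0  0  1  1  1
  row 2: 1  1  2  2  2
  row 3: 1  1  2  3  3
  row 4: 1  1  2  3  4
  row 5: 1  2  3  4  5

so w = (3, 1, 4, 5, 2).

2 SE-corners of the 4-cell Rothe diagram give Ess(w):

[(1, 2, 0), (4, 2, 1)]


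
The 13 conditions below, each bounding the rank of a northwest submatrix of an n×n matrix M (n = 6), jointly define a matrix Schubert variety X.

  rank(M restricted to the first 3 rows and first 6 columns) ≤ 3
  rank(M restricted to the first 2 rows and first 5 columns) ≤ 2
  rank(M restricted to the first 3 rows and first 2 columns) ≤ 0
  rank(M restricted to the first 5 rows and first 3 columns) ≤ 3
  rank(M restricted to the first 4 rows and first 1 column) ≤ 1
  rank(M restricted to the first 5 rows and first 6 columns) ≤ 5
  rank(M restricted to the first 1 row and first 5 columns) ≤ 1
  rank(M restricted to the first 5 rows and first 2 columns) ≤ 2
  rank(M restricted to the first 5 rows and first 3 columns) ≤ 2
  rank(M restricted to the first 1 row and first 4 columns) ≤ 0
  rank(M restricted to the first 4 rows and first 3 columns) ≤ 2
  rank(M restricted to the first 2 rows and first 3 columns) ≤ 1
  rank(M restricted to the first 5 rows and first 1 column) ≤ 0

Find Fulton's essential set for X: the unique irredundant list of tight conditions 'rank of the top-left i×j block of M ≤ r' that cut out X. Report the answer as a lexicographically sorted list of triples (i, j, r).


Recovering R(i,j) via the rank-extension bound from the 13 conditions:

  row 1: 0 | 0 | 0 | 0 | 1 | 1
  row 2: 0 | 0 | 1 | 1 | 2 | 2
  row 3: 0 | 0 | 1 | 2 | 3 | 3
  row 4: 0 | 1 | 2 | 3 | 4 | 4
  row 5: 0 | 1 | 2 | 3 | 4 | 5
  row 6: 1 | 2 | 3 | 4 | 5 | 6

giving w = (5, 3, 4, 2, 6, 1) via Δ²R.

3 SE-corners of the 10-cell Rothe diagram give Ess(w):

[(1, 4, 0), (3, 2, 0), (5, 1, 0)]


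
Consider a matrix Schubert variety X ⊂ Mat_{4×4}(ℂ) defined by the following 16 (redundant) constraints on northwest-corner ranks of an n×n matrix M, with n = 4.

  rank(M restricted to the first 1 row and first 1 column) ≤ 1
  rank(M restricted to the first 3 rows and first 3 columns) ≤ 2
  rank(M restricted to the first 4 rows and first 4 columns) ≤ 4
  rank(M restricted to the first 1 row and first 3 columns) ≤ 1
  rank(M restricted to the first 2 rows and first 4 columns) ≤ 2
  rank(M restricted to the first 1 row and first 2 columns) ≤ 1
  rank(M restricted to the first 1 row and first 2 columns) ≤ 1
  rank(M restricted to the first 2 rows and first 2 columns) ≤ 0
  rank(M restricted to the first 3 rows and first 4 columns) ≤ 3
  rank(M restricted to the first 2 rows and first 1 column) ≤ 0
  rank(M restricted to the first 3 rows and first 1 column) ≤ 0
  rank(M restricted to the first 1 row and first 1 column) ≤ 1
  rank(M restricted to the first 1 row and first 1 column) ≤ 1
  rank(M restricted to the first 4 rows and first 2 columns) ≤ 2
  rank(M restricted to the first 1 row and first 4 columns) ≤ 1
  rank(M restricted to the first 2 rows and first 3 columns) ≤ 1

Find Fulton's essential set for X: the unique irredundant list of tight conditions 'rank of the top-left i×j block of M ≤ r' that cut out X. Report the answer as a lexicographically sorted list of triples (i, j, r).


Propagating the 16 rank bounds to every northwest block:

  R[1]: 0 | 0 | 1 | 1
  R[2]: 0 | 0 | 1 | 2
  R[3]: 0 | 1 | 2 | 3
  R[4]: 1 | 2 | 3 | 4

second differences of R give the permutation w = (3, 4, 2, 1).

|D(w)|=5, |Ess(w)|=2:

[(2, 2, 0), (3, 1, 0)]


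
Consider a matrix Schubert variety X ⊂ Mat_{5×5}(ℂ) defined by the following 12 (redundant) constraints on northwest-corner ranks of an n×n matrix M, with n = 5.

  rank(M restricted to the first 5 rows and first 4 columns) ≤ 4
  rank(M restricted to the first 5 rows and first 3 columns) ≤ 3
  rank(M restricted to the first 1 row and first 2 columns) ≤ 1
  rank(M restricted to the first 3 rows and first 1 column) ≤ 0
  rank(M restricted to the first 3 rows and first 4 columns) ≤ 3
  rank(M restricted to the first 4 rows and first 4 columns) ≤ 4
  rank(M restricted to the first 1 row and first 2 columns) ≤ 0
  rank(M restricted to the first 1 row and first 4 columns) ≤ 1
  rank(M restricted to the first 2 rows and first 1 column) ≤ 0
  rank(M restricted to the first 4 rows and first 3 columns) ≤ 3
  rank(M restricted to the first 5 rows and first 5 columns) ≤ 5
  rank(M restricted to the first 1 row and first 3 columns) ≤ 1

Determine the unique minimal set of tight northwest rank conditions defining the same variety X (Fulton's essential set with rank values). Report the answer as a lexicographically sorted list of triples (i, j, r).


Computing R[i][j] = min implied NW-rank bound (n=5, 12 conditions):

  R[1]: 0 | 0 | 1 | 1 | 1
  R[2]: 0 | 1 | 2 | 2 | 2
  R[3]: 0 | 1 | 2 | 3 | 3
  R[4]: 1 | 2 | 3 | 4 | 4
  R[5]: 1 | 2 | 3 | 4 | 5

reading off 1-entries of Δ²R: w = (3, 2, 4, 1, 5).

Fulton essential set (2 of the 4 Rothe cells):

[(1, 2, 0), (3, 1, 0)]


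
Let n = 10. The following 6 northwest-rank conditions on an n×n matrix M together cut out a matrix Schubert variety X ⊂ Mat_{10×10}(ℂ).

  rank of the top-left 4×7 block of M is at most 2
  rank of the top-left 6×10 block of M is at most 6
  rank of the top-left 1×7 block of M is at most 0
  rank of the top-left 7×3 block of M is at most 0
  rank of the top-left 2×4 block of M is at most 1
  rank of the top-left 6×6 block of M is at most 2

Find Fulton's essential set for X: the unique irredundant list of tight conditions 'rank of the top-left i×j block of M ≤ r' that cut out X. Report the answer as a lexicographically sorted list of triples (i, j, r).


The tightest implied rank at each (i,j), from the 6 conditions:

  0, 0, 0, 0, 0, 0, 0, 1, 1, 1
  0, 0, 0, 1, 1, 1, 1, 2, 2, 2
  0, 0, 0, 1, 2, 2, 2, 3, 3, 3
  0, 0, 0, 1, 2, 2, 2, 3, 4, 4
  0, 0, 0, 1, 2, 2, 3, 4, 5, 5
  0, 0, 0, 1, 2, 2, 3, 4, 5, 6
  0, 0, 0, 1, 2, 3, 4, 5, 6, 7
  1, 1, 1, 2, 3, 4, 5, 6, 7, 8
  1, 2, 2, 3, 4, 5, 6, 7, 8, 9
  1, 2, 3, 4, 5, 6, 7, 8, 9, 10

giving w = (8, 4, 5, 9, 7, 10, 6, 1, 2, 3) via Δ²R.

ℓ(w)=29; the 4 essential cells (i,j,r):

[(1, 7, 0), (4, 7, 2), (6, 6, 2), (7, 3, 0)]


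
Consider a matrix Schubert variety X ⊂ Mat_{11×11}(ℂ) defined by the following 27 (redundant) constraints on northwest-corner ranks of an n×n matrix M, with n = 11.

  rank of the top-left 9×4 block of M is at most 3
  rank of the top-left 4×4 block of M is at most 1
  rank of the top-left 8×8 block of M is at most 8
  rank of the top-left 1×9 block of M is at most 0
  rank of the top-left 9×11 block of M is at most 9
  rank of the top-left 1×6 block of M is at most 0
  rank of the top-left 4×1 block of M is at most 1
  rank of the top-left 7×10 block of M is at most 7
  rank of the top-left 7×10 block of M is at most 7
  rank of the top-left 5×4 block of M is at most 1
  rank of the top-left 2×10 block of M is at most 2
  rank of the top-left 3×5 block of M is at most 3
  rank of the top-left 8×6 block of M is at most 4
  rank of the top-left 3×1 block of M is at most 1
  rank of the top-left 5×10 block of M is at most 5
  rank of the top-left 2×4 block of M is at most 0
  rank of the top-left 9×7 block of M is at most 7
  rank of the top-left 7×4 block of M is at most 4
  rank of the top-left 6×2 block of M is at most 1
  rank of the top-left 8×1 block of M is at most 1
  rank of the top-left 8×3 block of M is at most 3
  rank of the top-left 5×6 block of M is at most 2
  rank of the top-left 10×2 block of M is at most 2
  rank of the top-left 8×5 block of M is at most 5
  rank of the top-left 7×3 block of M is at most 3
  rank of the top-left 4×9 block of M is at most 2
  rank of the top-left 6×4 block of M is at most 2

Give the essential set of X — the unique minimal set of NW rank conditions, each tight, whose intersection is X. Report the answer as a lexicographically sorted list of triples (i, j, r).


Computing R[i][j] = min implied NW-rank bound (n=11, 27 conditions):

  R[1]: 0 0 0 0 0 0 0 0 0 1 1
  R[2]: 0 0 0 0 1 1 1 1 1 2 2
  R[3]: 1 1 1 1 2 2 2 2 2 3 3
  R[4]: 1 1 1 1 2 2 2 2 2 3 4
  R[5]: 1 1 1 1 2 2 3 3 3 4 5
  R[6]: 1 1 2 2 3 3 4 4 4 5 6
  R[7]: 1 2 3 3 4 4 5 5 5 6 7
  R[8]: 1 2 3 3 4 4 5 6 6 7 8
  R[9]: 1 2 3 3 4 5 6 7 7 8 9
  R[10]: 1 2 3 4 5 6 7 8 8 9 10
  R[11]: 1 2 3 4 5 6 7 8 9 10 11

reading off 1-entries of Δ²R: w = (10, 5, 1, 11, 7, 3, 2, 8, 6, 4, 9).

8 SE-corners of the 28-cell Rothe diagram give Ess(w):

[(1, 9, 0), (2, 4, 0), (4, 9, 2), (5, 4, 1), (5, 6, 2), (6, 2, 1), (8, 6, 4), (9, 4, 3)]


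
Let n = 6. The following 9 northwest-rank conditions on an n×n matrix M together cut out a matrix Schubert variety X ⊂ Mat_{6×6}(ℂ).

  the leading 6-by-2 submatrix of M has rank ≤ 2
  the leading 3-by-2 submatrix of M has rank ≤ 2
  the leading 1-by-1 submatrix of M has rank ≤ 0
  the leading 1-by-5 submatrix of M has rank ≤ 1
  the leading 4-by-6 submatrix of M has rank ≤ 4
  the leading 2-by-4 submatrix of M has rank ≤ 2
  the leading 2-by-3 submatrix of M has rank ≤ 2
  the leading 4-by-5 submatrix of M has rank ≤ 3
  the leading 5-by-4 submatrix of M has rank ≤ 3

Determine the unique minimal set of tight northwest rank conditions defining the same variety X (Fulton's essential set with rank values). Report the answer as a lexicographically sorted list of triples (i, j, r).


Rank table r_w(6×6) implied by the 9 constraints:

  R[1]: 0 | 1 | 1 | 1 | 1 | 1
  R[2]: 1 | 2 | 2 | 2 | 2 | 2
  R[3]: 1 | 2 | 3 | 3 | 3 | 3
  R[4]: 1 | 2 | 3 | 3 | 3 | 4
  R[5]: 1 | 2 | 3 | 3 | 4 | 5
  R[6]: 1 | 2 | 3 | 4 | 5 | 6

giving w = (2, 1, 3, 6, 5, 4) via Δ²R.

Rothe diagram D(w) (4 cells), 3 SE-corners (essential conditions):

[(1, 1, 0), (4, 5, 3), (5, 4, 3)]


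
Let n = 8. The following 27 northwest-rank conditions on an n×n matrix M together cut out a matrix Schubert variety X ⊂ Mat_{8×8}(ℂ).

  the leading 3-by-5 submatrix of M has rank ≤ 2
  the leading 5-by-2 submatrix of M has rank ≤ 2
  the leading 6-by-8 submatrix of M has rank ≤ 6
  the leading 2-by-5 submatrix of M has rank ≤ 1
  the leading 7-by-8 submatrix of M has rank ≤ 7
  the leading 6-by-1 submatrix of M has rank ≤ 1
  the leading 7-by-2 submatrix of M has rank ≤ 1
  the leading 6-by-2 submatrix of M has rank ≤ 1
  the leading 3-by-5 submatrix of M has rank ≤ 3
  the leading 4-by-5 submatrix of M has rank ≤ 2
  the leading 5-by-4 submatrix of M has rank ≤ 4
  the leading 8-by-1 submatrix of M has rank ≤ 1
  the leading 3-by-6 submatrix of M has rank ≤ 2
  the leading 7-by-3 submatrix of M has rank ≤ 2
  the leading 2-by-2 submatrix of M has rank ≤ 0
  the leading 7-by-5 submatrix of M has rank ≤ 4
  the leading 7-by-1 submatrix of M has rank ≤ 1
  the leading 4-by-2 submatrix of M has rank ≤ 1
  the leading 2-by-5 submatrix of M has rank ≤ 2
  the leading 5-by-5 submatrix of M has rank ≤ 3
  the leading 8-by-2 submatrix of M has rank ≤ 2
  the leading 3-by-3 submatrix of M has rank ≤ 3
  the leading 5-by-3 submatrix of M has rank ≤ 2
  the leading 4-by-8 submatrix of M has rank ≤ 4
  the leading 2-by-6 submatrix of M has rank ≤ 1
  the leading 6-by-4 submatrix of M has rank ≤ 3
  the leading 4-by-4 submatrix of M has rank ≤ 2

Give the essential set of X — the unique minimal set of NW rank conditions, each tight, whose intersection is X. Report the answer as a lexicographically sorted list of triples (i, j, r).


Reconstructing r_w from the 27 given conditions:

  row 1: 0, 0, 1, 1, 1, 1, 1, 1
  row 2: 0, 0, 1, 1, 1, 1, 2, 2
  row 3: 1, 1, 2, 2, 2, 2, 3, 3
  row 4: 1, 1, 2, 2, 2, 3, 4, 4
  row 5: 1, 1, 2, 3, 3, 4, 5, 5
  row 6: 1, 1, 2, 3, 4, 5, 6, 6
  row 7: 1, 1, 2, 3, 4, 5, 6, 7
  row 8: 1, 2, 3, 4, 5, 6, 7, 8

second differences of R give the permutation w = (3, 7, 1, 6, 4, 5, 8, 2).

Rothe diagram D(w) (13 cells), 4 SE-corners (essential conditions):

[(2, 2, 0), (2, 6, 1), (4, 5, 2), (7, 2, 1)]


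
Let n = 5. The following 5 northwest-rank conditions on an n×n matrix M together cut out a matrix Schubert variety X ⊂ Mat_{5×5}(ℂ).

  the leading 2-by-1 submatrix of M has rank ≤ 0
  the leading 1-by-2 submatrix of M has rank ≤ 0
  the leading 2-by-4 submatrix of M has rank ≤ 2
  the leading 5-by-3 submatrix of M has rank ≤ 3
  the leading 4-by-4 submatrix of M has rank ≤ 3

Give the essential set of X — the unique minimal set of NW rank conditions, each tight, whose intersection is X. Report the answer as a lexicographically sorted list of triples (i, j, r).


Recovering R(i,j) via the rank-extension bound from the 5 conditions:

  0 | 0 | 1 | 1 | 1
  0 | 1 | 2 | 2 | 2
  1 | 2 | 3 | 3 | 3
  1 | 2 | 3 | 3 | 4
  1 | 2 | 3 | 4 | 5

giving w = (3, 2, 1, 5, 4) via Δ²R.

3 SE-corners of the 4-cell Rothe diagram give Ess(w):

[(1, 2, 0), (2, 1, 0), (4, 4, 3)]


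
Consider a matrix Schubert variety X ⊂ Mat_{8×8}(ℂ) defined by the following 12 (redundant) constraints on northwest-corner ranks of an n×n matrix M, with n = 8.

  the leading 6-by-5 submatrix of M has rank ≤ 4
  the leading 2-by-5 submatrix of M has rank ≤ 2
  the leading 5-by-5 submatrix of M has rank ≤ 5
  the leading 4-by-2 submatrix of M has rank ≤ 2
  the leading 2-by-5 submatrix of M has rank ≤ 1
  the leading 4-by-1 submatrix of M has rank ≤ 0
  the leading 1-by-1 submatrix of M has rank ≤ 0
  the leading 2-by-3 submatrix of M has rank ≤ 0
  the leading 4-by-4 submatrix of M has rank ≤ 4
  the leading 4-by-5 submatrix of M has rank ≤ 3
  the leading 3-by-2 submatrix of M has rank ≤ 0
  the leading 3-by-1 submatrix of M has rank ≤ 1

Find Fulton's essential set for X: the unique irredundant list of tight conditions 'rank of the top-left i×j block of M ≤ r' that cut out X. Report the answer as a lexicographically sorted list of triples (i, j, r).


Reconstructing r_w from the 12 given conditions:

  i=1: 0 | 0 | 0 | 1 | 1 | 1 | 1 | 1
  i=2: 0 | 0 | 0 | 1 | 1 | 2 | 2 | 2
  i=3: 0 | 0 | 1 | 2 | 2 | 3 | 3 | 3
  i=4: 0 | 1 | 2 | 3 | 3 | 4 | 4 | 4
  i=5: 1 | 2 | 3 | 4 | 4 | 5 | 5 | 5
  i=6: 1 | 2 | 3 | 4 | 4 | 5 | 6 | 6
  i=7: 1 | 2 | 3 | 4 | 5 | 6 | 7 | 7
  i=8: 1 | 2 | 3 | 4 | 5 | 6 | 7 | 8

second differences of R give the permutation w = (4, 6, 3, 2, 1, 7, 5, 8).

5 SE-corners of the 11-cell Rothe diagram give Ess(w):

[(2, 3, 0), (2, 5, 1), (3, 2, 0), (4, 1, 0), (6, 5, 4)]


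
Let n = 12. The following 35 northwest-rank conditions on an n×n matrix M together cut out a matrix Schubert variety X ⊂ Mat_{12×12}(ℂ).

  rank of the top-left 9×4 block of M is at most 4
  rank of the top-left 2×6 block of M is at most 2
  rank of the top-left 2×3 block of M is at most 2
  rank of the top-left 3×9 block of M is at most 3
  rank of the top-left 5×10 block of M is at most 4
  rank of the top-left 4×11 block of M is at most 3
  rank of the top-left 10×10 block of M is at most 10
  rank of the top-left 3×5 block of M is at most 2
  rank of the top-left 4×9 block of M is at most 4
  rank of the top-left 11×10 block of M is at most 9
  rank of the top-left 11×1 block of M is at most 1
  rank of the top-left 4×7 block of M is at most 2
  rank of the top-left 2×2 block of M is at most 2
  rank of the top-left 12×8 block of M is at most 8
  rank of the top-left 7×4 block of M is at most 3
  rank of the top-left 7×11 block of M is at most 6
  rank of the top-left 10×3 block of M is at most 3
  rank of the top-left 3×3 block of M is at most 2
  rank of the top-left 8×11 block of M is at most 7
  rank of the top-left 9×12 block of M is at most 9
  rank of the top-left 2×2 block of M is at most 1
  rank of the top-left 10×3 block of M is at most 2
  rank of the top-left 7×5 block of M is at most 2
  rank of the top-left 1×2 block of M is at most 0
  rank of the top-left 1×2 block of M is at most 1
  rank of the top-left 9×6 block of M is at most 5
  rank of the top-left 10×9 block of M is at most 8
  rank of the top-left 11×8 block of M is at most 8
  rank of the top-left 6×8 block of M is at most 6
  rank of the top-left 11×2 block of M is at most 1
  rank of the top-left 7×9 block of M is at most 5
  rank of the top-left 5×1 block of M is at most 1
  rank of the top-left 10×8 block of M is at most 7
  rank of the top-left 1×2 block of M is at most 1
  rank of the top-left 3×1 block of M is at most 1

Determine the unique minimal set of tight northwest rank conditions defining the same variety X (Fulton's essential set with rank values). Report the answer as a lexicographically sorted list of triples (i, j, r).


Propagating the 35 rank bounds to every northwest block:

  row 1: 0 0 1 1 1 1 1 1 1 1 1 1
  row 2: 1 1 2 2 2 2 2 2 2 2 2 2
  row 3: 1 1 2 2 2 2 2 3 3 3 3 3
  row 4: 1 1 2 2 2 2 2 3 3 3 3 4
  row 5: 1 1 2 2 2 3 3 4 4 4 4 5
  row 6: 1 1 2 2 2 3 4 5 5 5 5 6
  row 7: 1 1 2 2 2 3 4 5 5 6 6 7
  row 8: 1 1 2 3 3 4 5 6 6 7 7 8
  row 9: 1 1 2 3 4 5 6 7 7 8 8 9
  row 10: 1 1 2 3 4 5 6 7 8 9 9 10
  row 11: 1 1 2 3 4 5 6 7 8 9 10 11
  row 12: 1 2 3 4 5 6 7 8 9 10 11 12

the unique w with this rank table is (3, 1, 8, 12, 6, 7, 10, 4, 5, 9, 11, 2).

D(w) has 29 cells with 6 SE-corners; essential set:

[(1, 2, 0), (4, 7, 2), (4, 11, 3), (7, 5, 2), (7, 9, 5), (11, 2, 1)]


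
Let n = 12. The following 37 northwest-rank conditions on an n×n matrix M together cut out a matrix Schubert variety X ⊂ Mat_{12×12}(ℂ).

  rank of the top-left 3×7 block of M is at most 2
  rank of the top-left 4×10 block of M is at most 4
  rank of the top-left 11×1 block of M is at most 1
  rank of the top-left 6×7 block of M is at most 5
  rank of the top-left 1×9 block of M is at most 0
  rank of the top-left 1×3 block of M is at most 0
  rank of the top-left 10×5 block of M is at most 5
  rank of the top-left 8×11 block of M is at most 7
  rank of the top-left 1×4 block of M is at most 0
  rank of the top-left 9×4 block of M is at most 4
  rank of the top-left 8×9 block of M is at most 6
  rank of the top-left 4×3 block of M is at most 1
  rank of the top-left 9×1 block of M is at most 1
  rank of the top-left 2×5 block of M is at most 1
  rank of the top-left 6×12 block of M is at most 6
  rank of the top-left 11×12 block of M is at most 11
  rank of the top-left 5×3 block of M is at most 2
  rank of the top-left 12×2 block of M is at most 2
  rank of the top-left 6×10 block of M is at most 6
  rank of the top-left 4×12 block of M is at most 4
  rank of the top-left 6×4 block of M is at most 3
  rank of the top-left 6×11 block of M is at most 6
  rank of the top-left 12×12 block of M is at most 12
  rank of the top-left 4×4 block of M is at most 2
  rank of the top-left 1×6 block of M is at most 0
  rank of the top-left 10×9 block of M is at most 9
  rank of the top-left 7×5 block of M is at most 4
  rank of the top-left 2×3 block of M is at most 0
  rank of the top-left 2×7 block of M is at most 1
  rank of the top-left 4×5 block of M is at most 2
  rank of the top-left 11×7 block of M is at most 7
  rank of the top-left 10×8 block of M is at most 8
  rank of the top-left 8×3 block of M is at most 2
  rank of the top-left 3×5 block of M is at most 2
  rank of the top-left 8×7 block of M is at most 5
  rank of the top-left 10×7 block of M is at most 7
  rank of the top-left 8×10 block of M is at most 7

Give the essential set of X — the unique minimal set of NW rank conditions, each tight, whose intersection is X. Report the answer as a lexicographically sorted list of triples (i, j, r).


The tightest implied rank at each (i,j), from the 37 conditions:

  0  0  0  0  0  0  0  0  0  1  1  1
  0  0  0  1  1  1  1  1  1  2  2  2
  1  1  1  2  2  2  2  2  2  3  3  3
  1  1  1  2  2  3  3  3  3  4  4  4
  1  2  2  3  3  4  4  4  4  5  5  5
  1  2  2  3  4  5  5  5  5  6  6  6
  1  2  2  3  4  5  5  6  6  7  7  7
  1  2  2  3  4  5  5  6  6  7  7  8
  1  2  3  4  5  6  6  7  7  8  8  9
  1  2  3  4  5  6  7  8  8  9  9  10
  1  2  3  4  5  6  7  8  9  10  10  11
  1  2  3  4  5  6  7  8  9  10  11  12

second differences of R give the permutation w = (10, 4, 1, 6, 2, 5, 8, 12, 3, 7, 9, 11).

|D(w)|=22, |Ess(w)|=8:

[(1, 9, 0), (2, 3, 0), (4, 3, 1), (4, 5, 2), (8, 3, 2), (8, 7, 5), (8, 9, 6), (8, 11, 7)]
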